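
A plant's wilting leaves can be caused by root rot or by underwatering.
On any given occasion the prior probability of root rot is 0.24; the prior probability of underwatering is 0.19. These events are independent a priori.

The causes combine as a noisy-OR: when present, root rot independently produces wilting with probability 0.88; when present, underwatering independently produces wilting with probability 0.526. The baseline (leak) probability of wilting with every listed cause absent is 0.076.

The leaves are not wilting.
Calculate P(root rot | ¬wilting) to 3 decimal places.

Under noisy-OR, P(wilting | causes) = 1 − (1−0.076)·∏(1−qᵢ) over the active causes.
Weight on root rot=true, given the evidence: 0.021555 + 0.002397 = 0.023952
Denominator P(¬wilting): 0.924·0.76·0.81 + 0.437976·0.76·0.19 + 0.11088·0.24·0.81 + 0.052557·0.24·0.19 = 0.656010
Posterior = 0.023952 / 0.656010 ≈ 0.037

P(root rot | ¬wilting) ≈ 0.037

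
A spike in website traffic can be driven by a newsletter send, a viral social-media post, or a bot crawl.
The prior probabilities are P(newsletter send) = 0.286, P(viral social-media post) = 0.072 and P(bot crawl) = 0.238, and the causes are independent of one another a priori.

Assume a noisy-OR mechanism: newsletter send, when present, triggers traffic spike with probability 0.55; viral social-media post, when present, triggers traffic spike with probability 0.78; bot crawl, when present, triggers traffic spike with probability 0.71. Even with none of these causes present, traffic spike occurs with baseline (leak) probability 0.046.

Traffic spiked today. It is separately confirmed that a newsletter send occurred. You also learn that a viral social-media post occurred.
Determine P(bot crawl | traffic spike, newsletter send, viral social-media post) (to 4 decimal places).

P(bot crawl | traffic spike, newsletter send, viral social-media post) ≈ 0.2512

Under noisy-OR, P(traffic spike | causes) = 1 − (1−0.046)·∏(1−qᵢ) over the active causes.
P(traffic spike | newsletter send, viral social-media post) = 0.905554·0.762 + 0.972611·0.238 = 0.690032 + 0.231481 = 0.921513
Restricting to configurations with bot crawl present: 0.972611·0.238 = 0.231481.
Hence the posterior is 0.231481/0.921513 ≈ 0.2512.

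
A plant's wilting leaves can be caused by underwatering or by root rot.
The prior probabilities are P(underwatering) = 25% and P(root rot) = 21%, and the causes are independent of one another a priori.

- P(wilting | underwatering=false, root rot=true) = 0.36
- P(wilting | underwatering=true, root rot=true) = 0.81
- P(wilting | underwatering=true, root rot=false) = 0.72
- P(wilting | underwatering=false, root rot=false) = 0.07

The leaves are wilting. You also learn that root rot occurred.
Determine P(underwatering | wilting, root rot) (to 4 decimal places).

By total probability over both values of underwatering:
  P(wilting | root rot) = 0.36*0.75 + 0.81*0.25
        = 0.270000 + 0.202500 = 0.472500
Configurations with underwatering contribute 0.202500, so
  P(underwatering | wilting, root rot) = 0.202500 / 0.472500 ≈ 0.4286

P(underwatering | wilting, root rot) ≈ 0.4286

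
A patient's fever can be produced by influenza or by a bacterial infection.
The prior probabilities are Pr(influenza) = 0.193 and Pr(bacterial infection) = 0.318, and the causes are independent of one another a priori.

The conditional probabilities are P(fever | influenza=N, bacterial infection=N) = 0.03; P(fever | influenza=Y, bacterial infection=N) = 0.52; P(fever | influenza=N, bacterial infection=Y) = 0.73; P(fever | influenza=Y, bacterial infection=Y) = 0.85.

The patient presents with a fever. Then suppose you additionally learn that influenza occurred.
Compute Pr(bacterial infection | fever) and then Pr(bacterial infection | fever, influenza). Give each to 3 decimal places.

Pr(bacterial infection | fever) ≈ 0.738; Pr(bacterial infection | fever, influenza) ≈ 0.433

By total probability over the 4 (influenza, bacterial infection) configurations:
  P(fever) = 0.03·0.807·0.682 + 0.73·0.807·0.318 + 0.52·0.193·0.682 + 0.85·0.193·0.318
        = 0.016511 + 0.187337 + 0.068446 + 0.052168 = 0.324462
Keeping only the bacterial infection-present terms gives 0.239505, so
  P(bacterial infection | fever) = 0.239505 / 0.324462 ≈ 0.738

With the extra evidence:
For the numerator, keep only bacterial infection=true terms: 0.85·0.318 = 0.270300
Normalizer over all consistent configurations: 0.52·0.682 + 0.85·0.318 = 0.624940
P(bacterial infection | fever, influenza) = 0.270300/0.624940 ≈ 0.433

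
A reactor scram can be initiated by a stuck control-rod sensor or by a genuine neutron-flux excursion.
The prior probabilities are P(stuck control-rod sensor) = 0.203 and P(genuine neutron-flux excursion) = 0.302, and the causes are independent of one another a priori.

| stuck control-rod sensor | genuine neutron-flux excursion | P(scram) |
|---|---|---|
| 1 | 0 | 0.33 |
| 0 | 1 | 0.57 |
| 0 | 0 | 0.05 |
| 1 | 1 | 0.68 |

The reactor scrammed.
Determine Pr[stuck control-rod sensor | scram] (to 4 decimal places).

Enumerate the 4 (stuck control-rod sensor, genuine neutron-flux excursion) configurations and weight by the priors:
  P(scram) = 0.05·0.797·0.698 + 0.57·0.797·0.302 + 0.33·0.203·0.698 + 0.68·0.203·0.302
        = 0.027815 + 0.137196 + 0.046759 + 0.041688 = 0.253458
Configurations with stuck control-rod sensor contribute 0.088447, so
  P(stuck control-rod sensor | scram) = 0.088447 / 0.253458 ≈ 0.3490

Pr[stuck control-rod sensor | scram] ≈ 0.3490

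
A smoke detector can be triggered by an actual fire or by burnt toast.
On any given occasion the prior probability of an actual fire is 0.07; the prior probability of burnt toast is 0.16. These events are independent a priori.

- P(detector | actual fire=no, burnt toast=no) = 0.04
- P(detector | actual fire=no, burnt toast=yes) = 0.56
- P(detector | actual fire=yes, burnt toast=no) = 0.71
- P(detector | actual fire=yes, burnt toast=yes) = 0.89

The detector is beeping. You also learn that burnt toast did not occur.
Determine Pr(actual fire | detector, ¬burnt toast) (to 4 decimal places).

Pr(actual fire | detector, ¬burnt toast) ≈ 0.5719

Numerator (weight on configurations with actual fire): 0.71×0.07 = 0.049700
Normalizer over all consistent configurations: 0.04×0.93 + 0.71×0.07 = 0.086900
P(actual fire | detector, ¬burnt toast) = 0.049700/0.086900 ≈ 0.5719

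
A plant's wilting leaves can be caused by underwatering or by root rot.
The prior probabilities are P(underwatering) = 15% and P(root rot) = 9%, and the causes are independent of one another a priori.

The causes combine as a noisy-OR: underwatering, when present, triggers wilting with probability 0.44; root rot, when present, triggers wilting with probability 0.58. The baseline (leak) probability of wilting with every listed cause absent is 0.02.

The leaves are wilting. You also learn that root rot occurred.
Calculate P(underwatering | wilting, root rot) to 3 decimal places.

Under noisy-OR, P(wilting | causes) = 1 − (1−0.02)·∏(1−qᵢ) over the active causes.
By total probability over both values of underwatering:
  P(wilting | root rot) = 0.5884*0.85 + 0.769504*0.15
        = 0.500140 + 0.115426 = 0.615566
Configurations with underwatering contribute 0.115426, so
  P(underwatering | wilting, root rot) = 0.115426 / 0.615566 ≈ 0.188

P(underwatering | wilting, root rot) ≈ 0.188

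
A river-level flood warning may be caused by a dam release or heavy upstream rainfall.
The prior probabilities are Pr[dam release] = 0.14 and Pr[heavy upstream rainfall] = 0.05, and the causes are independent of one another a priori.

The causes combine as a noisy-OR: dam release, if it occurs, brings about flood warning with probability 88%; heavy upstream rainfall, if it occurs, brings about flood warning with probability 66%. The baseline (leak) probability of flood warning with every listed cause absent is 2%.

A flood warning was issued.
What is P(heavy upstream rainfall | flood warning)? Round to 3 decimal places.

Under noisy-OR, P(flood warning | causes) = 1 − (1−0.02)·∏(1−qᵢ) over the active causes.
For the numerator, keep only heavy upstream rainfall=true terms: 0.028672 + 0.006720 = 0.035392
The normalizing constant is 0.02×0.86×0.95 + 0.6668×0.86×0.05 + 0.8824×0.14×0.95 + 0.960016×0.14×0.05 = 0.169091
Posterior = 0.035392 / 0.169091 ≈ 0.209

P(heavy upstream rainfall | flood warning) ≈ 0.209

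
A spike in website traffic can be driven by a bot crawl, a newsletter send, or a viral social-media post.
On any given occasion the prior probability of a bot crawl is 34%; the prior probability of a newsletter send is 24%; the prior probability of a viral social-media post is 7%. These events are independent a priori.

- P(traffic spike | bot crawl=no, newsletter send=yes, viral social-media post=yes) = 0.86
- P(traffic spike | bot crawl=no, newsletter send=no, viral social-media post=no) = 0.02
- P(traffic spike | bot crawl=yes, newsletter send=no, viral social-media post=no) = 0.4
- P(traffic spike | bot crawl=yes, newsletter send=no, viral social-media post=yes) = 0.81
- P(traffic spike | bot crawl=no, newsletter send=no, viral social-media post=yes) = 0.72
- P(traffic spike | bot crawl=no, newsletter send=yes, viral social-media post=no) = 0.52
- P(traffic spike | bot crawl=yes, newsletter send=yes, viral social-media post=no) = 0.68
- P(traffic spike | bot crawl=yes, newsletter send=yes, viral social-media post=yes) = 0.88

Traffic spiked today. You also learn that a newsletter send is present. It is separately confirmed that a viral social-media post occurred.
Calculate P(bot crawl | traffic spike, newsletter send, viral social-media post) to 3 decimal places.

P(bot crawl | traffic spike, newsletter send, viral social-media post) ≈ 0.345

P(traffic spike | newsletter send, viral social-media post) = 0.86*0.66 + 0.88*0.34 = 0.567600 + 0.299200 = 0.866800
Of this, 0.299200 comes from 0.88*0.34 (the bot crawl=true cases).
Hence the posterior is 0.299200/0.866800 ≈ 0.345.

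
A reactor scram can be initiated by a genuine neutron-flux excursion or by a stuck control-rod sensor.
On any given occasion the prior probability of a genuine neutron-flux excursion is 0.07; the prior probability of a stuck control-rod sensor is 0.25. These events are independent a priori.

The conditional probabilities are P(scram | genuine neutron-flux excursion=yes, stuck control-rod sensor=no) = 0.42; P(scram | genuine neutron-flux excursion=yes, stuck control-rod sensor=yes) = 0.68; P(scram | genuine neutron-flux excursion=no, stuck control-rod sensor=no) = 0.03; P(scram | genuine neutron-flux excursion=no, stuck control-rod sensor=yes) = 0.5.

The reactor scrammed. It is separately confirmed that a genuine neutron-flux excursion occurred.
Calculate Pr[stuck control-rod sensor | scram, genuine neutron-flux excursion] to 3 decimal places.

For the numerator, keep only stuck control-rod sensor=true terms: 0.68×0.25 = 0.170000
Denominator P(scram | genuine neutron-flux excursion): 0.42×0.75 + 0.68×0.25 = 0.485000
P(stuck control-rod sensor | scram, genuine neutron-flux excursion) = 0.170000/0.485000 ≈ 0.351

Pr[stuck control-rod sensor | scram, genuine neutron-flux excursion] ≈ 0.351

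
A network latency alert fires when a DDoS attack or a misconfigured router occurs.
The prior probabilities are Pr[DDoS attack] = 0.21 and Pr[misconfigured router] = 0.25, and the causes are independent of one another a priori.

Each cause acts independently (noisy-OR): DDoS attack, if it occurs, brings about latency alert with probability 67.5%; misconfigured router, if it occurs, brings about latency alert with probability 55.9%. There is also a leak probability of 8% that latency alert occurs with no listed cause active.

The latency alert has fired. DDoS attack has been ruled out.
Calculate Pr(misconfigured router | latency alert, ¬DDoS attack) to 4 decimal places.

Under noisy-OR, P(latency alert | causes) = 1 − (1−0.08)·∏(1−qᵢ) over the active causes.
Sum P(latency alert|·) weighted by the priors over both values of misconfigured router:
  P(latency alert | ¬DDoS attack) = 0.08×0.75 + 0.59428×0.25
        = 0.060000 + 0.148570 = 0.208570
Configurations with misconfigured router contribute 0.148570, so
  P(misconfigured router | latency alert, ¬DDoS attack) = 0.148570 / 0.208570 ≈ 0.7123

Pr(misconfigured router | latency alert, ¬DDoS attack) ≈ 0.7123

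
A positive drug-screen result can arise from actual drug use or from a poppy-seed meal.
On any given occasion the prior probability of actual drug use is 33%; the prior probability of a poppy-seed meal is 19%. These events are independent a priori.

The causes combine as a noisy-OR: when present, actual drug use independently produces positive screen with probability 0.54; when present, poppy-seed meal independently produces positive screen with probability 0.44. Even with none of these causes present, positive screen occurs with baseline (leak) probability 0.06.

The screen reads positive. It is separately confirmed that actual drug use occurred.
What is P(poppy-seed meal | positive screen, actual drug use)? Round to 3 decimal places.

Under noisy-OR, P(positive screen | causes) = 1 − (1−0.06)·∏(1−qᵢ) over the active causes.
Sum P(positive screen|·) weighted by the priors over both values of poppy-seed meal:
  P(positive screen | actual drug use) = 0.5676*0.81 + 0.757856*0.19
        = 0.459756 + 0.143993 = 0.603749
Configurations with poppy-seed meal contribute 0.143993, so
  P(poppy-seed meal | positive screen, actual drug use) = 0.143993 / 0.603749 ≈ 0.238

P(poppy-seed meal | positive screen, actual drug use) ≈ 0.238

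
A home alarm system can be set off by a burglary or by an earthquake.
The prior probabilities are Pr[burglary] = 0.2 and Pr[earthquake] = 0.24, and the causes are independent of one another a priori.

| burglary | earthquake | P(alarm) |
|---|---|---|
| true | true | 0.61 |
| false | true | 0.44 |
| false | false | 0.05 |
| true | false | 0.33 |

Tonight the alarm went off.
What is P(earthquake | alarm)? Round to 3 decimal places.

By total probability over the 4 (burglary, earthquake) configurations:
  P(alarm) = 0.05*0.8*0.76 + 0.44*0.8*0.24 + 0.33*0.2*0.76 + 0.61*0.2*0.24
        = 0.030400 + 0.084480 + 0.050160 + 0.029280 = 0.194320
Configurations with earthquake contribute 0.113760, so
  P(earthquake | alarm) = 0.113760 / 0.194320 ≈ 0.585

P(earthquake | alarm) ≈ 0.585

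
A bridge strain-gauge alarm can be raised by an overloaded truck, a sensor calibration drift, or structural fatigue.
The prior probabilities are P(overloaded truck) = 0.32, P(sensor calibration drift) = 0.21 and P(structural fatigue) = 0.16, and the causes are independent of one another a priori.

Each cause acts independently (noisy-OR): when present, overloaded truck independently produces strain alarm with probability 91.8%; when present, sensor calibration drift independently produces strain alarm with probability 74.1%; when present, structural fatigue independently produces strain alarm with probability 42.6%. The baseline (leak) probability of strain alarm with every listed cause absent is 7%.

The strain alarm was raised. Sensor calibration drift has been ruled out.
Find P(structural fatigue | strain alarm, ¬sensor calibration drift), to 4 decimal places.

P(structural fatigue | strain alarm, ¬sensor calibration drift) ≈ 0.2569

Under noisy-OR, P(strain alarm | causes) = 1 − (1−0.07)·∏(1−qᵢ) over the active causes.
For the numerator, keep only structural fatigue=true terms: 0.050720 + 0.048959 = 0.099679
Normalizer over all consistent configurations: 0.07×0.68×0.84 + 0.46618×0.68×0.16 + 0.92374×0.32×0.84 + 0.956227×0.32×0.16 = 0.387964
P(structural fatigue | strain alarm, ¬sensor calibration drift) = 0.099679/0.387964 ≈ 0.2569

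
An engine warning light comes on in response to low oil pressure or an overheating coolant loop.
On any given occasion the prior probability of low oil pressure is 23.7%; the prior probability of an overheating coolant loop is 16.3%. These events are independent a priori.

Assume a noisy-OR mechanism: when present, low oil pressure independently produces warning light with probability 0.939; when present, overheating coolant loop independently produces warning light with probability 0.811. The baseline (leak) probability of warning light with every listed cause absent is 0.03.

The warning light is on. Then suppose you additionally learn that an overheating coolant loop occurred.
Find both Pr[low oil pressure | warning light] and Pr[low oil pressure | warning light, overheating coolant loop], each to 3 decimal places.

Pr[low oil pressure | warning light] ≈ 0.651; Pr[low oil pressure | warning light, overheating coolant loop] ≈ 0.273

Under noisy-OR, P(warning light | causes) = 1 − (1−0.03)·∏(1−qᵢ) over the active causes.
P(warning light) = 0.03·0.763·0.837 + 0.81667·0.763·0.163 + 0.94083·0.237·0.837 + 0.988817·0.237·0.163 = 0.019159 + 0.101568 + 0.186632 + 0.038199 = 0.345558
Of this, 0.224831 comes from 0.186632 + 0.038199 (the low oil pressure=true cases).
Hence the posterior is 0.224831/0.345558 ≈ 0.651.

Now condition on the additional information:
P(warning light | overheating coolant loop) = 0.81667×0.763 + 0.988817×0.237 = 0.623119 + 0.234350 = 0.857469
The low oil pressure-present share is 0.988817×0.237 = 0.234350.
So P(low oil pressure | warning light, overheating coolant loop) = 0.234350/0.857469 ≈ 0.273.
The drop from 0.651 to 0.273 is the explaining-away (discounting) effect.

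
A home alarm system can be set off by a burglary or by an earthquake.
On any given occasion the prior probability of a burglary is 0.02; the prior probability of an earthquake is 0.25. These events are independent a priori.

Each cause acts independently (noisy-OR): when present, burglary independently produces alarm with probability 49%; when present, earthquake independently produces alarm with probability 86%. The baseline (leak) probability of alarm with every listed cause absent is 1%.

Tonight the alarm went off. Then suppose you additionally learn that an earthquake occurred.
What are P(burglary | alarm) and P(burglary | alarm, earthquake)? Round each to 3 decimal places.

Under noisy-OR, P(alarm | causes) = 1 − (1−0.01)·∏(1−qᵢ) over the active causes.
Weight on burglary=true, given the evidence: 0.007426 + 0.004647 = 0.012073
The normalizing constant is 0.01×0.98×0.75 + 0.8614×0.98×0.25 + 0.4951×0.02×0.75 + 0.929314×0.02×0.25 = 0.230466
Posterior = 0.012073 / 0.230466 ≈ 0.052

Now condition on the additional information:
For the numerator, keep only burglary=true terms: 0.929314×0.02 = 0.018586
The normalizing constant is 0.8614×0.98 + 0.929314×0.02 = 0.862758
P(burglary | alarm, earthquake) = 0.018586/0.862758 ≈ 0.022
— earthquake explains away the evidence for burglary.

P(burglary | alarm) ≈ 0.052; P(burglary | alarm, earthquake) ≈ 0.022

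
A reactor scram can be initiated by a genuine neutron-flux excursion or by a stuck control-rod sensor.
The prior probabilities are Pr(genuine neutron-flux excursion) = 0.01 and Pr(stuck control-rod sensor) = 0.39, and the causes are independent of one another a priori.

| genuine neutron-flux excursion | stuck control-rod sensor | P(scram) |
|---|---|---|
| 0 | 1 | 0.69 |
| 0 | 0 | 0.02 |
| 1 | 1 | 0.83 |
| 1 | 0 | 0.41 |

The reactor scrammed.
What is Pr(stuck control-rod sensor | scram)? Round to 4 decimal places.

Weight on stuck control-rod sensor=true, given the evidence: 0.266409 + 0.003237 = 0.269646
The normalizing constant is 0.02×0.99×0.61 + 0.69×0.99×0.39 + 0.41×0.01×0.61 + 0.83×0.01×0.39 = 0.284225
P(stuck control-rod sensor | scram) = 0.269646/0.284225 ≈ 0.9487

Pr(stuck control-rod sensor | scram) ≈ 0.9487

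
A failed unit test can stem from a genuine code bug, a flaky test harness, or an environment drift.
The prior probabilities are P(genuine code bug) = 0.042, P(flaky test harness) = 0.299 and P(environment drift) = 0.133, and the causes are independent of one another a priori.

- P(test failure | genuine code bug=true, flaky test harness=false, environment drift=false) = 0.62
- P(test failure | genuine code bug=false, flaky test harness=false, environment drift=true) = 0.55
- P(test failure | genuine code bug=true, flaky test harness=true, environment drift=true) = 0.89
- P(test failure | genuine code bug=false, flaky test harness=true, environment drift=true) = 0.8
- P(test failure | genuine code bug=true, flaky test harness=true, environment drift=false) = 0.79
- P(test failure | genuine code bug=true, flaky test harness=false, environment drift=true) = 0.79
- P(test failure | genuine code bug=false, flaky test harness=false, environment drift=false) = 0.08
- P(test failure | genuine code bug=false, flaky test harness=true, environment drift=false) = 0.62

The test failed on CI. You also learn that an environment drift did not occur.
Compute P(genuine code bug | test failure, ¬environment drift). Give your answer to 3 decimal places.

Numerator (weight on configurations with genuine code bug): 0.018254 + 0.009921 = 0.028175
Normalizer over all consistent configurations: 0.08×0.958×0.701 + 0.62×0.958×0.299 + 0.62×0.042×0.701 + 0.79×0.042×0.299 = 0.259494
P(genuine code bug | test failure, ¬environment drift) = 0.028175/0.259494 ≈ 0.109

P(genuine code bug | test failure, ¬environment drift) ≈ 0.109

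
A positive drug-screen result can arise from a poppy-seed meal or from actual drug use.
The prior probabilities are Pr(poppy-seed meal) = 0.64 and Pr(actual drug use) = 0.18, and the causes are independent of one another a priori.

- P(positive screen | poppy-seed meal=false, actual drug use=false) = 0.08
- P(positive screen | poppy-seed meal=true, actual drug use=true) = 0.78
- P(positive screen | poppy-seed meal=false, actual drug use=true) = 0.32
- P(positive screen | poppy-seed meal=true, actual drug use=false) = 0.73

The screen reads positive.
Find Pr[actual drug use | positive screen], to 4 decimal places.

Weight on actual drug use=true, given the evidence: 0.020736 + 0.089856 = 0.110592
Normalizer over all consistent configurations: 0.08·0.36·0.82 + 0.32·0.36·0.18 + 0.73·0.64·0.82 + 0.78·0.64·0.18 = 0.517312
P(actual drug use | positive screen) = 0.110592/0.517312 ≈ 0.2138

Pr[actual drug use | positive screen] ≈ 0.2138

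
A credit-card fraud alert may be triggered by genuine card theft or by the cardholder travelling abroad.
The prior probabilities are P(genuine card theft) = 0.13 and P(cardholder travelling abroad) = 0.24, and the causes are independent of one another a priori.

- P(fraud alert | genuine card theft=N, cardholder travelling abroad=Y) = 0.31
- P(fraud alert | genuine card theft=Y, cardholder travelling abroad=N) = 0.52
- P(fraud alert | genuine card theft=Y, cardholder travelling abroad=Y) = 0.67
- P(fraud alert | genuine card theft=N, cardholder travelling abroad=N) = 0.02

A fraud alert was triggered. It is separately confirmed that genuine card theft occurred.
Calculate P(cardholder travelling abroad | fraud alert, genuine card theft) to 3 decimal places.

P(fraud alert | genuine card theft) = 0.52·0.76 + 0.67·0.24 = 0.395200 + 0.160800 = 0.556000
The cardholder travelling abroad-present share is 0.67·0.24 = 0.160800.
P(cardholder travelling abroad | fraud alert, genuine card theft) = 0.160800 / 0.556000 ≈ 0.289

P(cardholder travelling abroad | fraud alert, genuine card theft) ≈ 0.289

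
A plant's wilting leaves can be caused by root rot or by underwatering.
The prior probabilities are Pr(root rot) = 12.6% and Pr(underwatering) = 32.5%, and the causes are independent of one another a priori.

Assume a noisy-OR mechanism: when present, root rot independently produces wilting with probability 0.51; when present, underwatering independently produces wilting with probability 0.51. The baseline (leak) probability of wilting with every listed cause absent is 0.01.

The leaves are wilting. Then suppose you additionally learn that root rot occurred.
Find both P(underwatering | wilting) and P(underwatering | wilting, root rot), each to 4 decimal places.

Under noisy-OR, P(wilting | causes) = 1 − (1−0.01)·∏(1−qᵢ) over the active causes.
Weight on underwatering=true, given the evidence: 0.146257 + 0.031216 = 0.177473
The normalizing constant is 0.01×0.874×0.675 + 0.5149×0.874×0.325 + 0.5149×0.126×0.675 + 0.762301×0.126×0.325 = 0.227165
Posterior = 0.177473 / 0.227165 ≈ 0.7813

Now also conditioning on root rot=true:
Sum P(wilting|·) weighted by the priors over both values of underwatering:
  P(wilting | root rot) = 0.5149×0.675 + 0.762301×0.325
        = 0.347558 + 0.247748 = 0.595306
Configurations with underwatering contribute 0.247748, so
  P(underwatering | wilting, root rot) = 0.247748 / 0.595306 ≈ 0.4162
— root rot explains away the evidence for underwatering.

P(underwatering | wilting) ≈ 0.7813; P(underwatering | wilting, root rot) ≈ 0.4162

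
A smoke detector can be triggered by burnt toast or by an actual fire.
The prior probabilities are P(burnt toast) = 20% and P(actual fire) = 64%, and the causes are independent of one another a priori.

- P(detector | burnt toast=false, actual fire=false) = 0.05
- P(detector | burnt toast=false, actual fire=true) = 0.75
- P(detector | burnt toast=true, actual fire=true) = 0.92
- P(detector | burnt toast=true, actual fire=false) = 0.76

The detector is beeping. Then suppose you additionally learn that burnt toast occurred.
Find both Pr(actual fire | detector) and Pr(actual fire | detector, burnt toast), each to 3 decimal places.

Pr(actual fire | detector) ≈ 0.879; Pr(actual fire | detector, burnt toast) ≈ 0.683

For the numerator, keep only actual fire=true terms: 0.384000 + 0.117760 = 0.501760
The normalizing constant is 0.05×0.8×0.36 + 0.75×0.8×0.64 + 0.76×0.2×0.36 + 0.92×0.2×0.64 = 0.570880
P(actual fire | detector) = 0.501760/0.570880 ≈ 0.879

Now condition on the additional information:
P(detector | burnt toast) = 0.76*0.36 + 0.92*0.64 = 0.273600 + 0.588800 = 0.862400
Of this, 0.588800 comes from 0.92*0.64 (the actual fire=true cases).
So P(actual fire | detector, burnt toast) = 0.588800/0.862400 ≈ 0.683.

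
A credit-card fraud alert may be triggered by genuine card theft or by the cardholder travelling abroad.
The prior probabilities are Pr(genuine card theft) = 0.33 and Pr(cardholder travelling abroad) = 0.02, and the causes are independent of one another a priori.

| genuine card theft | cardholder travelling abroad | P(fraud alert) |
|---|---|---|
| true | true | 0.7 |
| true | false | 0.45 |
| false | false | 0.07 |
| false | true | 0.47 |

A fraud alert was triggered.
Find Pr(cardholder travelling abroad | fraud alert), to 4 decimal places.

Pr(cardholder travelling abroad | fraud alert) ≈ 0.0539

P(fraud alert) = 0.07·0.67·0.98 + 0.47·0.67·0.02 + 0.45·0.33·0.98 + 0.7·0.33·0.02 = 0.045962 + 0.006298 + 0.145530 + 0.004620 = 0.202410
The cardholder travelling abroad-present share is 0.006298 + 0.004620 = 0.010918.
Hence the posterior is 0.010918/0.202410 ≈ 0.0539.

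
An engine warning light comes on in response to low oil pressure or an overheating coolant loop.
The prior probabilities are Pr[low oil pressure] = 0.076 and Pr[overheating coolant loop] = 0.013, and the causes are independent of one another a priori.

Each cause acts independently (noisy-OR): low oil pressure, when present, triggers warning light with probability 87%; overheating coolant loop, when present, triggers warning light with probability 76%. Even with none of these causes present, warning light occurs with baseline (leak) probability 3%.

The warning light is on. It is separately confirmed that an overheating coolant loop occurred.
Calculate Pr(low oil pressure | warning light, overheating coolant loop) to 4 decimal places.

Pr(low oil pressure | warning light, overheating coolant loop) ≈ 0.0942

Under noisy-OR, P(warning light | causes) = 1 − (1−0.03)·∏(1−qᵢ) over the active causes.
For the numerator, keep only low oil pressure=true terms: 0.969736×0.076 = 0.073700
Normalizer over all consistent configurations: 0.7672×0.924 + 0.969736×0.076 = 0.782593
P(low oil pressure | warning light, overheating coolant loop) = 0.073700/0.782593 ≈ 0.0942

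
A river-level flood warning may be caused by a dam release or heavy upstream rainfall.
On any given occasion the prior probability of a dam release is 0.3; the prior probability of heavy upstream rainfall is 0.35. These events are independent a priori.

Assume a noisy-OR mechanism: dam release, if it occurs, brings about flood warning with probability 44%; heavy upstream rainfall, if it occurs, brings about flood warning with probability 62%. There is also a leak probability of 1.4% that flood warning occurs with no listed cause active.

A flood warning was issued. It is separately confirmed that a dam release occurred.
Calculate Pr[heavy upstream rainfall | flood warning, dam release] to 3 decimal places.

Pr[heavy upstream rainfall | flood warning, dam release] ≈ 0.487

Under noisy-OR, P(flood warning | causes) = 1 − (1−0.014)·∏(1−qᵢ) over the active causes.
Sum P(flood warning|·) weighted by the priors over both values of heavy upstream rainfall:
  P(flood warning | dam release) = 0.44784*0.65 + 0.790179*0.35
        = 0.291096 + 0.276563 = 0.567659
Configurations with heavy upstream rainfall contribute 0.276563, so
  P(heavy upstream rainfall | flood warning, dam release) = 0.276563 / 0.567659 ≈ 0.487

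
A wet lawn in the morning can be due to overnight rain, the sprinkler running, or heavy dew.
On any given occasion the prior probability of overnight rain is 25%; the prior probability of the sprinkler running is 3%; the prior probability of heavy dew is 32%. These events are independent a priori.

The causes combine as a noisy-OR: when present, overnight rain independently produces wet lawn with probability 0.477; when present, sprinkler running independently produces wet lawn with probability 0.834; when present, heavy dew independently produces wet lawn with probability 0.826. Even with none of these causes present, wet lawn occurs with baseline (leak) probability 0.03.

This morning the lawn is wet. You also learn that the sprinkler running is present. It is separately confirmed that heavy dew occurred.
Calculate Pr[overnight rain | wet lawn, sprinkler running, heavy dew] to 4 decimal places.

Under noisy-OR, P(wet lawn | causes) = 1 − (1−0.03)·∏(1−qᵢ) over the active causes.
For the numerator, keep only overnight rain=true terms: 0.985347*0.25 = 0.246337
Normalizer over all consistent configurations: 0.971983*0.75 + 0.985347*0.25 = 0.975324
Posterior = 0.246337 / 0.975324 ≈ 0.2526

Pr[overnight rain | wet lawn, sprinkler running, heavy dew] ≈ 0.2526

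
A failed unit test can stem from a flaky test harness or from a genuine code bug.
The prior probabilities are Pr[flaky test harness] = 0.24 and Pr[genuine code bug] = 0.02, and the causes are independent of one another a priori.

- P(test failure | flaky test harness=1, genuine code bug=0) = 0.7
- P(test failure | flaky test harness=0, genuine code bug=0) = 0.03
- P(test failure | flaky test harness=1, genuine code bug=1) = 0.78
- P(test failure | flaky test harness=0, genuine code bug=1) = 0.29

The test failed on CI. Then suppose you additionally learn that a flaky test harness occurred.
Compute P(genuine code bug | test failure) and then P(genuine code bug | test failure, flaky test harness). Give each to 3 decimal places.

P(genuine code bug | test failure) ≈ 0.042; P(genuine code bug | test failure, flaky test harness) ≈ 0.022

P(test failure) = 0.03*0.76*0.98 + 0.29*0.76*0.02 + 0.7*0.24*0.98 + 0.78*0.24*0.02 = 0.022344 + 0.004408 + 0.164640 + 0.003744 = 0.195136
Restricting to configurations with genuine code bug present: 0.004408 + 0.003744 = 0.008152.
So P(genuine code bug | test failure) = 0.008152/0.195136 ≈ 0.042.

Now also conditioning on flaky test harness=true:
P(test failure | flaky test harness) = 0.7*0.98 + 0.78*0.02 = 0.686000 + 0.015600 = 0.701600
Of this, 0.015600 comes from 0.78*0.02 (the genuine code bug=true cases).
So P(genuine code bug | test failure, flaky test harness) = 0.015600/0.701600 ≈ 0.022.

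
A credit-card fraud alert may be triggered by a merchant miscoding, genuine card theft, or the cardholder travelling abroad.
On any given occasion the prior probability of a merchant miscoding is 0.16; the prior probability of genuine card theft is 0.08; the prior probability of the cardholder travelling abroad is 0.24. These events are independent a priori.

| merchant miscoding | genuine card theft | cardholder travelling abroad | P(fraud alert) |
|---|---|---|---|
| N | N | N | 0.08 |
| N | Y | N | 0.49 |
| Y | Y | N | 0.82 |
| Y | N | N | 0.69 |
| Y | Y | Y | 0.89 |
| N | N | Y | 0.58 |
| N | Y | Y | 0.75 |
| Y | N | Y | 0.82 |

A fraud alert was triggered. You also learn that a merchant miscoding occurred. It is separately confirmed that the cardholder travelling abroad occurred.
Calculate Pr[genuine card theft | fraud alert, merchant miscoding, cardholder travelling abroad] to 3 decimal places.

Pr[genuine card theft | fraud alert, merchant miscoding, cardholder travelling abroad] ≈ 0.086

For the numerator, keep only genuine card theft=true terms: 0.89×0.08 = 0.071200
The normalizing constant is 0.82×0.92 + 0.89×0.08 = 0.825600
Posterior = 0.071200 / 0.825600 ≈ 0.086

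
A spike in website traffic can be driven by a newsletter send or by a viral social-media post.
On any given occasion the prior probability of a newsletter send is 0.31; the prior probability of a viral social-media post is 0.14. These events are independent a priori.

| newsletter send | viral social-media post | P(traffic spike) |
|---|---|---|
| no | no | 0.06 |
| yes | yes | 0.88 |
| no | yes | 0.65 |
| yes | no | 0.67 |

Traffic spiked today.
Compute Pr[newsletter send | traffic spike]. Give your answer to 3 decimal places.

Pr[newsletter send | traffic spike] ≈ 0.688

For the numerator, keep only newsletter send=true terms: 0.178622 + 0.038192 = 0.216814
The normalizing constant is 0.06×0.69×0.86 + 0.65×0.69×0.14 + 0.67×0.31×0.86 + 0.88×0.31×0.14 = 0.315208
Posterior = 0.216814 / 0.315208 ≈ 0.688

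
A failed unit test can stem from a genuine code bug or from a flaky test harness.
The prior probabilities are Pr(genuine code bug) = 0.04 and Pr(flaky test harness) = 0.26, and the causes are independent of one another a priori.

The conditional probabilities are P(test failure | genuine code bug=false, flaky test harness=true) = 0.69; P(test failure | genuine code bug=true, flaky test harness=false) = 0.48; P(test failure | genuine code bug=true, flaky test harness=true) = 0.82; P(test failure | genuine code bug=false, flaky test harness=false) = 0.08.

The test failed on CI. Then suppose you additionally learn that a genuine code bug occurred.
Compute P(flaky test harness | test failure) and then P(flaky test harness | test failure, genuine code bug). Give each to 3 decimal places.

Numerator (weight on configurations with flaky test harness): 0.172224 + 0.008528 = 0.180752
The normalizing constant is 0.08×0.96×0.74 + 0.69×0.96×0.26 + 0.48×0.04×0.74 + 0.82×0.04×0.26 = 0.251792
P(flaky test harness | test failure) = 0.180752/0.251792 ≈ 0.718

Now condition on the additional information:
Enumerate both values of flaky test harness and weight by the priors:
  P(test failure | genuine code bug) = 0.48*0.74 + 0.82*0.26
        = 0.355200 + 0.213200 = 0.568400
The terms with flaky test harness present sum to 0.213200, so
  P(flaky test harness | test failure, genuine code bug) = 0.213200 / 0.568400 ≈ 0.375
Conditioning on genuine code bug lowers the posterior on flaky test harness: the classic explaining-away effect in a common-effect structure.

P(flaky test harness | test failure) ≈ 0.718; P(flaky test harness | test failure, genuine code bug) ≈ 0.375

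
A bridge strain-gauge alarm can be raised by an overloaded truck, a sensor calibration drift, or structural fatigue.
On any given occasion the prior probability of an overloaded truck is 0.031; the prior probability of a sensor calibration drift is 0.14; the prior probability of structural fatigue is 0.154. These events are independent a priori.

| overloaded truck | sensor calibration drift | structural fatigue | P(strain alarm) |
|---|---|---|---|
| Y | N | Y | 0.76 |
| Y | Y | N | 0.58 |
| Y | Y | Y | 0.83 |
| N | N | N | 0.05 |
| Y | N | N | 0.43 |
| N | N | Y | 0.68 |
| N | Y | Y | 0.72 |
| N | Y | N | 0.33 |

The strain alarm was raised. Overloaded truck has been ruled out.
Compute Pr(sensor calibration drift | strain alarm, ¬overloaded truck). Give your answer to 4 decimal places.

Numerator (weight on configurations with sensor calibration drift): 0.039085 + 0.015523 = 0.054608
Normalizer over all consistent configurations: 0.05×0.86×0.846 + 0.68×0.86×0.154 + 0.33×0.14×0.846 + 0.72×0.14×0.154 = 0.181045
P(sensor calibration drift | strain alarm, ¬overloaded truck) = 0.054608/0.181045 ≈ 0.3016

Pr(sensor calibration drift | strain alarm, ¬overloaded truck) ≈ 0.3016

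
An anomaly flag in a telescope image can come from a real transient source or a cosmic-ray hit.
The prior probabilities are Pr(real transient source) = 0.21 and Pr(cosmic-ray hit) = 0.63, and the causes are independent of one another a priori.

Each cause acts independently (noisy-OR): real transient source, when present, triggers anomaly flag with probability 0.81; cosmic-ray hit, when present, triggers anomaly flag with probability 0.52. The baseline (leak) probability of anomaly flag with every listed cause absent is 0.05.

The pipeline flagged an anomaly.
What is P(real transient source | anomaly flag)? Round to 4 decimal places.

Under noisy-OR, P(anomaly flag | causes) = 1 − (1−0.05)·∏(1−qᵢ) over the active causes.
Numerator (weight on configurations with real transient source): 0.063675 + 0.120838 = 0.184513
The normalizing constant is 0.05*0.79*0.37 + 0.544*0.79*0.63 + 0.8195*0.21*0.37 + 0.91336*0.21*0.63 = 0.469877
Posterior = 0.184513 / 0.469877 ≈ 0.3927

P(real transient source | anomaly flag) ≈ 0.3927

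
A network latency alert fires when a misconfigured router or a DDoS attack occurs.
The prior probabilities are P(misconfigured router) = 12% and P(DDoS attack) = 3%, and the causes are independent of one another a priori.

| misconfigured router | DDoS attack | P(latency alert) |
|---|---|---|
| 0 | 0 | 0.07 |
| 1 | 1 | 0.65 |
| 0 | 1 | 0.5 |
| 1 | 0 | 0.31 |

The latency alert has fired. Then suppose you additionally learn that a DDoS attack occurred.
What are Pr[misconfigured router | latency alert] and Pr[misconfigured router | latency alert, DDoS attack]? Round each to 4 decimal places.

Pr[misconfigured router | latency alert] ≈ 0.3450; Pr[misconfigured router | latency alert, DDoS attack] ≈ 0.1506

P(latency alert) = 0.07×0.88×0.97 + 0.5×0.88×0.03 + 0.31×0.12×0.97 + 0.65×0.12×0.03 = 0.059752 + 0.013200 + 0.036084 + 0.002340 = 0.111376
The misconfigured router-present share is 0.036084 + 0.002340 = 0.038424.
P(misconfigured router | latency alert) = 0.038424 / 0.111376 ≈ 0.3450

Now also conditioning on DDoS attack=true:
P(latency alert | DDoS attack) = 0.5·0.88 + 0.65·0.12 = 0.440000 + 0.078000 = 0.518000
Of this, 0.078000 comes from 0.65·0.12 (the misconfigured router=true cases).
So P(misconfigured router | latency alert, DDoS attack) = 0.078000/0.518000 ≈ 0.1506.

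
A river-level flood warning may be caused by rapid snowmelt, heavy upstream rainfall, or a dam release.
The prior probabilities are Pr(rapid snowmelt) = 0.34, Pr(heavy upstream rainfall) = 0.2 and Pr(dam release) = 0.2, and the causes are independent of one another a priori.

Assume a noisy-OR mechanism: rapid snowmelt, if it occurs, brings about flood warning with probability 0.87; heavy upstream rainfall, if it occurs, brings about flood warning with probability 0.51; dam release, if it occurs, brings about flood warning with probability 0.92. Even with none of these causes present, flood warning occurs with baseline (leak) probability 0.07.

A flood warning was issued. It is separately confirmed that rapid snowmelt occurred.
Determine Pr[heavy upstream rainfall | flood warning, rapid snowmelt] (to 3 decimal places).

Under noisy-OR, P(flood warning | causes) = 1 − (1−0.07)·∏(1−qᵢ) over the active causes.
Weight on heavy upstream rainfall=true, given the evidence: 0.150521 + 0.039810 = 0.190331
Denominator P(flood warning | rapid snowmelt): 0.8791*0.8*0.8 + 0.990328*0.8*0.2 + 0.940759*0.2*0.8 + 0.995261*0.2*0.2 = 0.911407
P(heavy upstream rainfall | flood warning, rapid snowmelt) = 0.190331/0.911407 ≈ 0.209

Pr[heavy upstream rainfall | flood warning, rapid snowmelt] ≈ 0.209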